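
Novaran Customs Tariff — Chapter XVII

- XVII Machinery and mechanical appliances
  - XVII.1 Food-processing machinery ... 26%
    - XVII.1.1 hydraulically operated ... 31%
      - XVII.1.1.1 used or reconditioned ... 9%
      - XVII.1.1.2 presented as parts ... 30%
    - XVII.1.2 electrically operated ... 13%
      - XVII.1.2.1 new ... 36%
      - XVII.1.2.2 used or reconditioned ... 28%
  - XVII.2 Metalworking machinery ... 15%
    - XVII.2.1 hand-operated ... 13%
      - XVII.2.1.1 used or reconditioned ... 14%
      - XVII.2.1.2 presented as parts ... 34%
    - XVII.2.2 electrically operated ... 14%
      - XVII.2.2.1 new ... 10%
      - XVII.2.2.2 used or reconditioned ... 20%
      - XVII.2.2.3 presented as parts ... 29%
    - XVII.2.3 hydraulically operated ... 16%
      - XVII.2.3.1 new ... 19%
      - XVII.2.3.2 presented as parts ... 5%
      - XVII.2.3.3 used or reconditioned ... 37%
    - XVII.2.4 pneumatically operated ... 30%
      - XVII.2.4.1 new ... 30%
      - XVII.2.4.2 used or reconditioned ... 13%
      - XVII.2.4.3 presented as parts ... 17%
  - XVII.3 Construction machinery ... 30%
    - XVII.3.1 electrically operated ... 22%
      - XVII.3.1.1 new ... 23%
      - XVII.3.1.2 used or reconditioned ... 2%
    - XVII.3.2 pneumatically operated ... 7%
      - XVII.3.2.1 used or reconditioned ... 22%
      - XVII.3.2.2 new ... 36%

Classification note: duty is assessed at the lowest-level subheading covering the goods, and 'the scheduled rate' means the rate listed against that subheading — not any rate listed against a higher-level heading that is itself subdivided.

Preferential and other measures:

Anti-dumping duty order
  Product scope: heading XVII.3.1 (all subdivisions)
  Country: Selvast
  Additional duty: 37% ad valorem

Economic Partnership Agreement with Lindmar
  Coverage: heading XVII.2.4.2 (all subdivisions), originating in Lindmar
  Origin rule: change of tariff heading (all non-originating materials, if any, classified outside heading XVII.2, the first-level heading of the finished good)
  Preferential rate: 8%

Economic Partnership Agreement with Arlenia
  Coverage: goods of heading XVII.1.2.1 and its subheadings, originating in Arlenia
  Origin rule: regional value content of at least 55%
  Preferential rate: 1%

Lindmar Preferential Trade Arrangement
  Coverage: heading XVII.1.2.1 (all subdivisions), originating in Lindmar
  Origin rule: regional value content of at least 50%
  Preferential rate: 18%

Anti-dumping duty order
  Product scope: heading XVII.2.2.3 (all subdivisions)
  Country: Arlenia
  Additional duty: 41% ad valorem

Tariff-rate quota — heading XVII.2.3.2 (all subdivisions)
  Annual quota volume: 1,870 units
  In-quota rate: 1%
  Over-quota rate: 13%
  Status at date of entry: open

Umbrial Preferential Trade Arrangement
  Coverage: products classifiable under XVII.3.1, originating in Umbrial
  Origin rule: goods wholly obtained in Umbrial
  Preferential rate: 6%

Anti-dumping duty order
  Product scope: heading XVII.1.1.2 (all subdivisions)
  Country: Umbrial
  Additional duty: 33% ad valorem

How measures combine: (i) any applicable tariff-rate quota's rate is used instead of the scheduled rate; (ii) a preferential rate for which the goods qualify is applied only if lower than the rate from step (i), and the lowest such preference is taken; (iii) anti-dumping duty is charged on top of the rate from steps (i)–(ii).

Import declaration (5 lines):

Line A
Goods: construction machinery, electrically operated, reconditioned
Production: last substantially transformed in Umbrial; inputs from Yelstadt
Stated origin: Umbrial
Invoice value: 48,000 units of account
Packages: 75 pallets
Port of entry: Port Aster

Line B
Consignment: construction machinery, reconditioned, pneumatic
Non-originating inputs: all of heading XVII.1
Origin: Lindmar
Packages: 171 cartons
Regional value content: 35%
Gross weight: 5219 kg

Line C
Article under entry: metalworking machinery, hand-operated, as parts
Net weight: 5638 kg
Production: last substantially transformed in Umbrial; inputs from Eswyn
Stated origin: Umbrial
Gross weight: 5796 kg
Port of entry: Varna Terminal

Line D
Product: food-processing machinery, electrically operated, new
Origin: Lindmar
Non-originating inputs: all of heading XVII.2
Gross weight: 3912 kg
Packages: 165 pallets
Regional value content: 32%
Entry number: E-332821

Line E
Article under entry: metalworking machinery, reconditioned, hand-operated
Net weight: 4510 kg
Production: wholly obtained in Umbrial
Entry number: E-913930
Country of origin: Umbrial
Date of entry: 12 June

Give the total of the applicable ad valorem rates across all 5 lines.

Line A: construction → XVII.3; electrically operated → XVII.3.1; reconditioned → XVII.3.1.2. Scheduled 2%. Umbrial agreement on XVII.3.1: not wholly obtained. → 2%.
Line B: construction → XVII.3; pneumatic → XVII.3.2; reconditioned → XVII.3.2.1. Scheduled 22%. Lindmar agreement on XVII.2.4.2: XVII.3.2.1 not covered; Lindmar agreement on XVII.1.2.1: XVII.3.2.1 not covered. → 22%.
Line C: metalworking → XVII.2; hand-operated → XVII.2.1; as parts → XVII.2.1.2. Scheduled 34%. Umbrial agreement on XVII.3.1: XVII.2.1.2 not covered. → 34%.
Line D: food-processing → XVII.1; electrically operated → XVII.1.2; new → XVII.1.2.1. Scheduled 36%. Lindmar agreement on XVII.2.4.2: XVII.1.2.1 not covered; Lindmar agreement on XVII.1.2.1: RVC < 50%. → 36%.
Line E: metalworking → XVII.2; hand-operated → XVII.2.1; reconditioned → XVII.2.1.1. Scheduled 14%. Umbrial agreement on XVII.3.1: XVII.2.1.1 not covered. → 14%.
Sum: 2% + 22% + 34% + 36% + 14% = 108%.

108%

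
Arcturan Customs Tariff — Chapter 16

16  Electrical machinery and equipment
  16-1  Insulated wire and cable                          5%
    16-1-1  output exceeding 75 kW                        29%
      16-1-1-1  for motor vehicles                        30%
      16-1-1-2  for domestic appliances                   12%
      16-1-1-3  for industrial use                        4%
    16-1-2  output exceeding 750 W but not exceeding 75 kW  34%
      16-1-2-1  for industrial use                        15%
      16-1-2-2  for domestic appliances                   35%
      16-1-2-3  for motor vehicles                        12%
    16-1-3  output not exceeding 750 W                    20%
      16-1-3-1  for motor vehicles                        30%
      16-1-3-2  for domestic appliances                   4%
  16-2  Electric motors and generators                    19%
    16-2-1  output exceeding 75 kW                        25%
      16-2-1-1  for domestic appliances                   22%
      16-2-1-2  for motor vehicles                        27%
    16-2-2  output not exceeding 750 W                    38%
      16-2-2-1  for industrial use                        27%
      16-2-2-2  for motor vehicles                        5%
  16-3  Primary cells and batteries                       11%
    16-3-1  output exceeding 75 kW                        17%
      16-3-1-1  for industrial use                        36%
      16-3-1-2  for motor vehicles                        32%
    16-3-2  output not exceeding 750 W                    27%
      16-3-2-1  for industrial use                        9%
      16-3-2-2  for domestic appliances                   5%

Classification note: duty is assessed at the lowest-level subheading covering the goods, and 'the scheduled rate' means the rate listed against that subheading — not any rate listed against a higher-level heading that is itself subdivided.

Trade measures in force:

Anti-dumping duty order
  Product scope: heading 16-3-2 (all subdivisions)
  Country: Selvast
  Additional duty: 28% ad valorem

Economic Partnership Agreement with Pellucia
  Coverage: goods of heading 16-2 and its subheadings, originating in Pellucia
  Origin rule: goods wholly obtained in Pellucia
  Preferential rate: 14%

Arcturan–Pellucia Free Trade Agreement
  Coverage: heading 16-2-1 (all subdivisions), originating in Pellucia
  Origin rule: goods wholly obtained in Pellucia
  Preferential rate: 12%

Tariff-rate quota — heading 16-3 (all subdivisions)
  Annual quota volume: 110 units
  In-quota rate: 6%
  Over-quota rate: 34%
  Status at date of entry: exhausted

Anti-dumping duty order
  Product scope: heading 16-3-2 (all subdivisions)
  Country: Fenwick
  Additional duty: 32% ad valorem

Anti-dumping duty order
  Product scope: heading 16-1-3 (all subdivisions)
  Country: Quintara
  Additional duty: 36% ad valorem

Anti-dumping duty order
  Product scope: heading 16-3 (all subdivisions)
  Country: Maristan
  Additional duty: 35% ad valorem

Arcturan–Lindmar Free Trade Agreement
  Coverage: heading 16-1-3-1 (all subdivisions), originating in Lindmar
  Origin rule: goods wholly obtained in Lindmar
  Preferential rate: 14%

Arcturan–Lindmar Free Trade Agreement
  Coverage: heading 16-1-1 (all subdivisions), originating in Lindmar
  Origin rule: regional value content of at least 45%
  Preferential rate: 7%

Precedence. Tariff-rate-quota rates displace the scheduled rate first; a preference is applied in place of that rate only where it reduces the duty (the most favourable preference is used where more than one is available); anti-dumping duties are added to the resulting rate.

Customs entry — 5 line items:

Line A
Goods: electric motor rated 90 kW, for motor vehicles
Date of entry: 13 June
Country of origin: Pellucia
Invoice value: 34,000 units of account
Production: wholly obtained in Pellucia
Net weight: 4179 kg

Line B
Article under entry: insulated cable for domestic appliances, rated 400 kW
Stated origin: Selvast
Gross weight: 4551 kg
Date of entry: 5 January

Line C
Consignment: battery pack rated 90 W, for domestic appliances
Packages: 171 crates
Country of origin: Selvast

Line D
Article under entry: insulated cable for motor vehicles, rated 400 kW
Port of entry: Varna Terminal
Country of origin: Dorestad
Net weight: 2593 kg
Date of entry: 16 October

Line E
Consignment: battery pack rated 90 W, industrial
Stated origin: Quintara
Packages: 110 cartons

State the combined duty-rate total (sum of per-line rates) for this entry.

Line A: electric motor → 16-2; rated 90 kW → 16-2-1; for motor vehicles → 16-2-1-2. Scheduled 27%. Pellucia agreement on 16-2: wholly obtained → 14% available; Pellucia agreement on 16-2-1: wholly obtained → 12% available; preferential 12%. → 12%.
Line B: insulated cable → 16-1; rated 400 kW → 16-1-1; for domestic appliances → 16-1-1-2. Scheduled 12%. No special measure applies. → 12%.
Line C: battery pack → 16-3; rated 90 W → 16-3-2; for domestic appliances → 16-3-2-2. Scheduled 5%. quota on 16-3 exhausted → over-quota 34%; anti-dumping (Selvast, 16-3-2): +28%; total 34% + 28% = 62%. → 62%.
Line D: insulated cable → 16-1; rated 400 kW → 16-1-1; for motor vehicles → 16-1-1-1. Scheduled 30%. No special measure applies. → 30%.
Line E: battery pack → 16-3; rated 90 W → 16-3-2; industrial → 16-3-2-1. Scheduled 9%. quota on 16-3 exhausted → over-quota 34%. → 34%.
Sum: 12% + 12% + 62% + 30% + 34% = 150%.

150%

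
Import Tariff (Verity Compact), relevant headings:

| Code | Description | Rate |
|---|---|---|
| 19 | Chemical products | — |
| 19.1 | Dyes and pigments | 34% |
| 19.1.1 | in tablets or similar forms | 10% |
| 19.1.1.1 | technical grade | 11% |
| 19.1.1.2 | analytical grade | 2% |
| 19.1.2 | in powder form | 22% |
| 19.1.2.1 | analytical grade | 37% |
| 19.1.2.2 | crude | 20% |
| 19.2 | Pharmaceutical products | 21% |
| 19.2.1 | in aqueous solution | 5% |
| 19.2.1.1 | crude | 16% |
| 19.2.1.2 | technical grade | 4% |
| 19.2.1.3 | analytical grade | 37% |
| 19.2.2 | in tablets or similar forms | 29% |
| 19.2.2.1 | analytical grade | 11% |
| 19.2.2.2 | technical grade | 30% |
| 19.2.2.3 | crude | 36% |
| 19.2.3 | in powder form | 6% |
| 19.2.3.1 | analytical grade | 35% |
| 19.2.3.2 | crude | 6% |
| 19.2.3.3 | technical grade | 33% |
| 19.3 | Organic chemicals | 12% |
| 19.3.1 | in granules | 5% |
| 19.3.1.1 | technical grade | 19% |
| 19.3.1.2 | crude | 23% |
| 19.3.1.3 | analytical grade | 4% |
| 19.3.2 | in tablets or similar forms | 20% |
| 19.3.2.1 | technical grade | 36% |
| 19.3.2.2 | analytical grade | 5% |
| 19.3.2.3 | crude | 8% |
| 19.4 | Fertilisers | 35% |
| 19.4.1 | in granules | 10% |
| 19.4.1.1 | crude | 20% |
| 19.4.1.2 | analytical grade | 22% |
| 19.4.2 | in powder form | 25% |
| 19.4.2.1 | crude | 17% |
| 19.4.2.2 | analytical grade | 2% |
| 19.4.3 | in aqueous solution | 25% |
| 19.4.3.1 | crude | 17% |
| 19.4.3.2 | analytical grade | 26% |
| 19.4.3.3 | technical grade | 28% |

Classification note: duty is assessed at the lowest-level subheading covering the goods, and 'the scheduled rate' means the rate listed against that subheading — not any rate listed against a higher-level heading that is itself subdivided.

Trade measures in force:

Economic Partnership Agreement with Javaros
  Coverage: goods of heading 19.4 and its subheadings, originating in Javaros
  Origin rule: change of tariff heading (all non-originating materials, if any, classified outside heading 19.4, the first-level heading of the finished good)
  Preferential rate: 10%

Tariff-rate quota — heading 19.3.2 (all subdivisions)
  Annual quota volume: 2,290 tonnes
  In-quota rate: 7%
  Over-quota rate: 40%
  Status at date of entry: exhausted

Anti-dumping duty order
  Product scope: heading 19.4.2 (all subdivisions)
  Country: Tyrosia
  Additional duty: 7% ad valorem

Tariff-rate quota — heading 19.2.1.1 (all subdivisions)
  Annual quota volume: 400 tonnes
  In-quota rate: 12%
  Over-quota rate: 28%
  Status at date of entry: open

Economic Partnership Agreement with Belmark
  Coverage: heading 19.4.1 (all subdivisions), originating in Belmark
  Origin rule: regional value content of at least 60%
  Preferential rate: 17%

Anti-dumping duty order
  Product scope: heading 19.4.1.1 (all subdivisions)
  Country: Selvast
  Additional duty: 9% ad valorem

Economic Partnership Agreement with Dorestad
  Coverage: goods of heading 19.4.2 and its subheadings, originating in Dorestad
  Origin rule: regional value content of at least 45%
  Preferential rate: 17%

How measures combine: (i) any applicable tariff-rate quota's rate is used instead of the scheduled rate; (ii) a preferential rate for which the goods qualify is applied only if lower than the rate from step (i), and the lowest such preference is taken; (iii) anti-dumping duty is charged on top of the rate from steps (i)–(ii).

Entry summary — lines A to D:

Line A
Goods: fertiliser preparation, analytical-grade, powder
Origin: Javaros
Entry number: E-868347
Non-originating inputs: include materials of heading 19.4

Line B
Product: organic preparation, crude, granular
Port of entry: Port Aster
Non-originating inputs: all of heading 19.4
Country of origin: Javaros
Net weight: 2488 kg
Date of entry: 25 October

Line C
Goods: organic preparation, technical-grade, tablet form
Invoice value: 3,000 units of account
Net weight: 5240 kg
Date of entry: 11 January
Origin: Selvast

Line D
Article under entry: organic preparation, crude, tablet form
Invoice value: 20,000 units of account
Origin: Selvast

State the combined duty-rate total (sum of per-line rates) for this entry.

105%

Line A: fertiliser → 19.4; powder → 19.4.2; analytical-grade → 19.4.2.2. Scheduled 2%. Javaros agreement on 19.4: CTH not met. → 2%.
Line B: organic → 19.3; granular → 19.3.1; crude → 19.3.1.2. Scheduled 23%. Javaros agreement on 19.4: 19.3.1.2 not covered. → 23%.
Line C: organic → 19.3; tablet form → 19.3.2; technical-grade → 19.3.2.1. Scheduled 36%. quota on 19.3.2 exhausted → over-quota 40%. → 40%.
Line D: organic → 19.3; tablet form → 19.3.2; crude → 19.3.2.3. Scheduled 8%. quota on 19.3.2 exhausted → over-quota 40%. → 40%.
Sum: 2% + 23% + 40% + 40% = 105%.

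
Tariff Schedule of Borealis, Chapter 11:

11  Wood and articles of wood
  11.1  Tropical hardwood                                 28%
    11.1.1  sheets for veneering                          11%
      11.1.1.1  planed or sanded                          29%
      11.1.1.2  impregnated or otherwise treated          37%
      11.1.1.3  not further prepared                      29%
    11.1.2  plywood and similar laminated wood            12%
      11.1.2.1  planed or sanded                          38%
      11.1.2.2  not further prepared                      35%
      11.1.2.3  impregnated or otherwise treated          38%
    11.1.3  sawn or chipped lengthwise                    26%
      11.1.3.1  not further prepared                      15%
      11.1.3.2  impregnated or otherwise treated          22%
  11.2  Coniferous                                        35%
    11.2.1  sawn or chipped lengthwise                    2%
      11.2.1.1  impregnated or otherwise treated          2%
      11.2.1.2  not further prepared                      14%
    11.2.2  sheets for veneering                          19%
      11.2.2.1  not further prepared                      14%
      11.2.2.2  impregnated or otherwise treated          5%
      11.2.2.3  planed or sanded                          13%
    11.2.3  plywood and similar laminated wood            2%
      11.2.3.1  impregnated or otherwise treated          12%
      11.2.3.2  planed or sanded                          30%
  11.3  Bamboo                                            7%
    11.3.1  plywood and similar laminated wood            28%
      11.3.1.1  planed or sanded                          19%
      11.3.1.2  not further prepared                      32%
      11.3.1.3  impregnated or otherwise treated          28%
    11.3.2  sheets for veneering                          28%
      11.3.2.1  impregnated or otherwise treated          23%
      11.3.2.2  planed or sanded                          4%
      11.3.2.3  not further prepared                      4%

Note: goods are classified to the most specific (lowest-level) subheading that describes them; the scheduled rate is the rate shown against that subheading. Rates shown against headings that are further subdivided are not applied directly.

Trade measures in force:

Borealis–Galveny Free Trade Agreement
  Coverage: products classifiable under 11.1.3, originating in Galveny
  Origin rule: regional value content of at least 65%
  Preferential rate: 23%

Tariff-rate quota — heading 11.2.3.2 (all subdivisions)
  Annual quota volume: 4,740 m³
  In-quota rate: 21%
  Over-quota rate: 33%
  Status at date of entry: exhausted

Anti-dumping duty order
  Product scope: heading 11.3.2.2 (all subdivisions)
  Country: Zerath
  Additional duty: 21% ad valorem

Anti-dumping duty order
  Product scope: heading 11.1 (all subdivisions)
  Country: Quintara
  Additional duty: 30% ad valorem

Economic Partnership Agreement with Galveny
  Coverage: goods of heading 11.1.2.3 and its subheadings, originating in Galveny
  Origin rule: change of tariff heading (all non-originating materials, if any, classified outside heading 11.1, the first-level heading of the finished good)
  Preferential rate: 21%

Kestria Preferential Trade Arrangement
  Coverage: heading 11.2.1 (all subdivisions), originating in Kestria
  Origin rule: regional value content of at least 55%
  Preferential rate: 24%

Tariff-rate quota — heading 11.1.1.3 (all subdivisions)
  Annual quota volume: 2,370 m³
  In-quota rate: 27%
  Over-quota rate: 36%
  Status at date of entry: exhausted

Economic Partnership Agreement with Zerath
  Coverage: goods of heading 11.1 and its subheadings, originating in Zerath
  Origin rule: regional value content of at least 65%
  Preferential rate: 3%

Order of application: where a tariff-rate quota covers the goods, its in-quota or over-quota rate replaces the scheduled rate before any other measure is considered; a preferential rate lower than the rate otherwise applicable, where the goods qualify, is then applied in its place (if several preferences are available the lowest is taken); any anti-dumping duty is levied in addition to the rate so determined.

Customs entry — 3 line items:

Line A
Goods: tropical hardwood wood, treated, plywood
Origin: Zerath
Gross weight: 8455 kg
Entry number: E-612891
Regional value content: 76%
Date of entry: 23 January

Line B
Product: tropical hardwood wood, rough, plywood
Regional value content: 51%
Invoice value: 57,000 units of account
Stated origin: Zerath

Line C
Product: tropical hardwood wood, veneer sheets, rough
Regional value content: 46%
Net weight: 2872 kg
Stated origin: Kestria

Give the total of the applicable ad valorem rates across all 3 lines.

74%

Line A: tropical hardwood → 11.1; plywood → 11.1.2; treated → 11.1.2.3. Scheduled 38%. Zerath agreement on 11.1: RVC ≥ 65% → 3% available; preferential 3%. → 3%.
Line B: tropical hardwood → 11.1; plywood → 11.1.2; rough → 11.1.2.2. Scheduled 35%. Zerath agreement on 11.1: RVC < 65%. → 35%.
Line C: tropical hardwood → 11.1; veneer sheets → 11.1.1; rough → 11.1.1.3. Scheduled 29%. quota on 11.1.1.3 exhausted → over-quota 36%; Kestria agreement on 11.2.1: 11.1.1.3 not covered. → 36%.
Sum: 3% + 35% + 36% = 74%.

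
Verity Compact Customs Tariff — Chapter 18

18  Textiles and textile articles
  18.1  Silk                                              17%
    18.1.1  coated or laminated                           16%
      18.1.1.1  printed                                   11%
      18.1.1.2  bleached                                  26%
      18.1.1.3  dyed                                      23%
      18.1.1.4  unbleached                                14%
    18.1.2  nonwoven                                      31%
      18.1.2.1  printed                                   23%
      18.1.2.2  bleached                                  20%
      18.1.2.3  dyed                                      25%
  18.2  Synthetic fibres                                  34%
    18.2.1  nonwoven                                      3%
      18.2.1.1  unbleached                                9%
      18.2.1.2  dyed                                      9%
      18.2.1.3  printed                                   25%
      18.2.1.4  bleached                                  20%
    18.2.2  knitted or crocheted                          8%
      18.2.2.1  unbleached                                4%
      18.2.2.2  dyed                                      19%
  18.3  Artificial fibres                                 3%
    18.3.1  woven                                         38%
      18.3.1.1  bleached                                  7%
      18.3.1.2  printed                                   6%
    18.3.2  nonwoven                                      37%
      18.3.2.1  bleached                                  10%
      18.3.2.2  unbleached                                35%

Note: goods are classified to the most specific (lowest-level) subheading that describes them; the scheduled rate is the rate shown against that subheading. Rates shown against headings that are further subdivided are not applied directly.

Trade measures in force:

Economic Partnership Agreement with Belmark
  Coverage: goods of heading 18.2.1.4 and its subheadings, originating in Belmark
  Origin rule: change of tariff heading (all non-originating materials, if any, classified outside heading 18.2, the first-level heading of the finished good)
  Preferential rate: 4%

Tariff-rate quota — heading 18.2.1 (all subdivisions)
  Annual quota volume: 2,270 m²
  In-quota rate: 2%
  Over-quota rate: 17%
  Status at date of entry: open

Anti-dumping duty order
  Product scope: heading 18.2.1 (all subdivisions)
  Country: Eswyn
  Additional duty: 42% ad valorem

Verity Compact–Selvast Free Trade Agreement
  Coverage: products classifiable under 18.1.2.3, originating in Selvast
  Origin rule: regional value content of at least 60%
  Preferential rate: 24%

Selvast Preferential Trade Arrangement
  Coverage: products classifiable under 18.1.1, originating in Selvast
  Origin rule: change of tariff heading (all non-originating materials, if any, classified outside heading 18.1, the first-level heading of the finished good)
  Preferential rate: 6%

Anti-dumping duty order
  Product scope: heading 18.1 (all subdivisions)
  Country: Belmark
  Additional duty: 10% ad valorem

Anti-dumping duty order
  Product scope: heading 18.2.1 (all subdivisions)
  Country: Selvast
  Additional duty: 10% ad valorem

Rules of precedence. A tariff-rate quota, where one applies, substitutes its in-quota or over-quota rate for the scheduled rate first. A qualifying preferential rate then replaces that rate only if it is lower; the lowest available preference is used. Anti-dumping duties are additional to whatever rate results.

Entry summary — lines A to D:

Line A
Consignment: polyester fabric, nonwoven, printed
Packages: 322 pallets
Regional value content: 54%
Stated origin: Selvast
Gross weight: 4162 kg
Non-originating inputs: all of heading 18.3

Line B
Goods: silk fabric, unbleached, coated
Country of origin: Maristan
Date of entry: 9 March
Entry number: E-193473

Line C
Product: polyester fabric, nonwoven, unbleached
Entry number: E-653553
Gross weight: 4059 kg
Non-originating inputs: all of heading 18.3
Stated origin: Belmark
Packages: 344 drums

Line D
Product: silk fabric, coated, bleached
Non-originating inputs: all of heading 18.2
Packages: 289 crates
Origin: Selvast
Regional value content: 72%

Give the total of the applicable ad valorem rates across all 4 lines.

Line A: polyester → 18.2; nonwoven → 18.2.1; printed → 18.2.1.3. Scheduled 25%. quota on 18.2.1 open → in-quota 2%; Selvast agreement on 18.1.2.3: 18.2.1.3 not covered; Selvast agreement on 18.1.1: 18.2.1.3 not covered; anti-dumping (Selvast, 18.2.1): +10%; total 2% + 10% = 12%. → 12%.
Line B: silk → 18.1; coated → 18.1.1; unbleached → 18.1.1.4. Scheduled 14%. No special measure applies. → 14%.
Line C: polyester → 18.2; nonwoven → 18.2.1; unbleached → 18.2.1.1. Scheduled 9%. quota on 18.2.1 open → in-quota 2%; Belmark agreement on 18.2.1.4: 18.2.1.1 not covered. → 2%.
Line D: silk → 18.1; coated → 18.1.1; bleached → 18.1.1.2. Scheduled 26%. Selvast agreement on 18.1.2.3: 18.1.1.2 not covered; Selvast agreement on 18.1.1: CTH met → 6% available; preferential 6%. → 6%.
Sum: 12% + 14% + 2% + 6% = 34%.

34%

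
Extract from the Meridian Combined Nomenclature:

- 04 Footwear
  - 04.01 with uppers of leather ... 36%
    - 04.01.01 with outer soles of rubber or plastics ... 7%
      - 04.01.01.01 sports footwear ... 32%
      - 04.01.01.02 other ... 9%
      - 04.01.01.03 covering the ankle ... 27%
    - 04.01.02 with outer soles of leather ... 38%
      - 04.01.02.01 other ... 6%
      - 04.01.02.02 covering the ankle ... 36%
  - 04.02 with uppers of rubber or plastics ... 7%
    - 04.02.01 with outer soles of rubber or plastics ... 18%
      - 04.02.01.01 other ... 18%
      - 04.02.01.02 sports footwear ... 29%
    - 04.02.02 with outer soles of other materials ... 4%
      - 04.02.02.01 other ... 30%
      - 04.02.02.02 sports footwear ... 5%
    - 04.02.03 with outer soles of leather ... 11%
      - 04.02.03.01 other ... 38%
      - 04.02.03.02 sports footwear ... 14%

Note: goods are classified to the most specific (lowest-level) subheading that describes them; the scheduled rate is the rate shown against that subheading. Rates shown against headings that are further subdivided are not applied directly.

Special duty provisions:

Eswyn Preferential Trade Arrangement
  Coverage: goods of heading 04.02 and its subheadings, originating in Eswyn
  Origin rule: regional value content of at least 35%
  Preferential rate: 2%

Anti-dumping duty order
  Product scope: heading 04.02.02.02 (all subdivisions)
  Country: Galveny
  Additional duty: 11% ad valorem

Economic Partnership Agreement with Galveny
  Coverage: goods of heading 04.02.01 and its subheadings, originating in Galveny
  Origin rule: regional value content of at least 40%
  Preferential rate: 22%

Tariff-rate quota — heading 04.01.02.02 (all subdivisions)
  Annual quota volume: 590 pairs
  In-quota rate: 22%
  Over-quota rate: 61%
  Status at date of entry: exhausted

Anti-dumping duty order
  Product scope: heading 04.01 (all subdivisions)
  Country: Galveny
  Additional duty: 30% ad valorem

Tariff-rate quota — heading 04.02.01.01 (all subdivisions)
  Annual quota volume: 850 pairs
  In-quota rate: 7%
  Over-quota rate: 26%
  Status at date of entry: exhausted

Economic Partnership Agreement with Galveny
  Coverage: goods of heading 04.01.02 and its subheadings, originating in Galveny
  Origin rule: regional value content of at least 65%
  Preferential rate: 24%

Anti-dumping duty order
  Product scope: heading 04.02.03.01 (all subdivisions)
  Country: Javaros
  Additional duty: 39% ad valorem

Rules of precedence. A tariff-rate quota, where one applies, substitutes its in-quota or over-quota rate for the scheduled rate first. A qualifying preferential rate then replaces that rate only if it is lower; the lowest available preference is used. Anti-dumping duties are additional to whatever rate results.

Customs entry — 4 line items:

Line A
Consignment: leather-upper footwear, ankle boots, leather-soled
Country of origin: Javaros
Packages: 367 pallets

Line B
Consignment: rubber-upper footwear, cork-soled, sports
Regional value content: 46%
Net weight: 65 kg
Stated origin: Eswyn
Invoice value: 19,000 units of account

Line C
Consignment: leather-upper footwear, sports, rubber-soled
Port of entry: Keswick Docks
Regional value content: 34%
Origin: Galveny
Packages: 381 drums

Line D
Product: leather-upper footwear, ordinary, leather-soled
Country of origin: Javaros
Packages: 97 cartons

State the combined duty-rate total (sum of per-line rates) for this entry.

Line A: leather-upper → 04.01; leather-soled → 04.01.02; ankle boots → 04.01.02.02. Scheduled 36%. quota on 04.01.02.02 exhausted → over-quota 61%. → 61%.
Line B: rubber-upper → 04.02; cork-soled → 04.02.02; sports → 04.02.02.02. Scheduled 5%. Eswyn agreement on 04.02: RVC ≥ 35% → 2% available; preferential 2%. → 2%.
Line C: leather-upper → 04.01; rubber-soled → 04.01.01; sports → 04.01.01.01. Scheduled 32%. Galveny agreement on 04.02.01: 04.01.01.01 not covered; Galveny agreement on 04.01.02: 04.01.01.01 not covered; anti-dumping (Galveny, 04.01): +30%; total 32% + 30% = 62%. → 62%.
Line D: leather-upper → 04.01; leather-soled → 04.01.02; ordinary → 04.01.02.01. Scheduled 6%. No special measure applies. → 6%.
Sum: 61% + 2% + 62% + 6% = 131%.

131%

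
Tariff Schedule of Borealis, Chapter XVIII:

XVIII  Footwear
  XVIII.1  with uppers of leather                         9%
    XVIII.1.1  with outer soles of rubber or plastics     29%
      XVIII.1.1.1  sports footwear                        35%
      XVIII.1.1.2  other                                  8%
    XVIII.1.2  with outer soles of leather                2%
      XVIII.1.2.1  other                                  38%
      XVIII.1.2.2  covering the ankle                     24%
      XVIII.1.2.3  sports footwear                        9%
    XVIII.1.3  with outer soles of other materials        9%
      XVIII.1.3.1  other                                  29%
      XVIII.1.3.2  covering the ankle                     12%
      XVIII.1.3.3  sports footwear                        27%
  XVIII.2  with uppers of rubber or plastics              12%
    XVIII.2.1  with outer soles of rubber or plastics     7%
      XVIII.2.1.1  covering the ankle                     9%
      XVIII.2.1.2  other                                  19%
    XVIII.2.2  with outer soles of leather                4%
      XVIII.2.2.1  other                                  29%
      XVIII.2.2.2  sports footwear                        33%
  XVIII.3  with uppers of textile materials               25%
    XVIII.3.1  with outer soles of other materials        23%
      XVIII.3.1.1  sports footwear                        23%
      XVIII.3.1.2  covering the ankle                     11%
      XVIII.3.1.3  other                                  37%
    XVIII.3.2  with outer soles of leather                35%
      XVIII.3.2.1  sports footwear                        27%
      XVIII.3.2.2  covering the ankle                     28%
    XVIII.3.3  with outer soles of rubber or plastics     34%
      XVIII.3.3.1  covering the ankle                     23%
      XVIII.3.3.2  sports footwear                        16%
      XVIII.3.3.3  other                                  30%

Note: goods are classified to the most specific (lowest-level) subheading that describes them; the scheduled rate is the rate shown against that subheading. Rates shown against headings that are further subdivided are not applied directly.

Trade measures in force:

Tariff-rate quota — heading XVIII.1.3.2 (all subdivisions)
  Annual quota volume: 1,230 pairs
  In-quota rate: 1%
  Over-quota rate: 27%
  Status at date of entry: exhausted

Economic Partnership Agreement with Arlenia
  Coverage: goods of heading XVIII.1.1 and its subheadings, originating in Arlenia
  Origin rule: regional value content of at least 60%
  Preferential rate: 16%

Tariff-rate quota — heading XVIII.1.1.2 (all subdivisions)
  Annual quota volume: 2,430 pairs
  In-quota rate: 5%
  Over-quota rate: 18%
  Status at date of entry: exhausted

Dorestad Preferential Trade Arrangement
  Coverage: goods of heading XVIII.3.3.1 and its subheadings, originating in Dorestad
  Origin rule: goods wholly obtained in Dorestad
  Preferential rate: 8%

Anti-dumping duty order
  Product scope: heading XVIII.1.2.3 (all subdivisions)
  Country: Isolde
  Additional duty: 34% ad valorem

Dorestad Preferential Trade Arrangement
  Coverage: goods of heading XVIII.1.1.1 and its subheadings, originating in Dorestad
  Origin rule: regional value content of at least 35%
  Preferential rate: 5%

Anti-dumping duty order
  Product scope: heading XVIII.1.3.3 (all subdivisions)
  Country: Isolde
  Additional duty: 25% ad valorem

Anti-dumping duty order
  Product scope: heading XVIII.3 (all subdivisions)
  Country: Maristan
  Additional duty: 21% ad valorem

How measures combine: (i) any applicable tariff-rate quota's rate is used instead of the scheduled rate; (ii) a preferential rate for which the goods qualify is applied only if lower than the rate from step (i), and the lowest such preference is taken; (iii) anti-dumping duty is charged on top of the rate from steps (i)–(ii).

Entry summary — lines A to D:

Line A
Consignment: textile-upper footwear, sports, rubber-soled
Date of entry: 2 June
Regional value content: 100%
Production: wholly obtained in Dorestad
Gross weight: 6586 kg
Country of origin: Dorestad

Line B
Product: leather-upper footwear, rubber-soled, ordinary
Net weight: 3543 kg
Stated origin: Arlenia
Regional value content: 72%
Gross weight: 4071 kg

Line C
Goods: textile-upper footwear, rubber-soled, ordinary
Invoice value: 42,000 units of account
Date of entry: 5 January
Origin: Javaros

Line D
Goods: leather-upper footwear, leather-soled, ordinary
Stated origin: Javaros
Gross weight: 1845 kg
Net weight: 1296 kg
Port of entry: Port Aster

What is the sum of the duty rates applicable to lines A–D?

Line A: textile-upper → XVIII.3; rubber-soled → XVIII.3.3; sports → XVIII.3.3.2. Scheduled 16%. Dorestad agreement on XVIII.3.3.1: XVIII.3.3.2 not covered; Dorestad agreement on XVIII.1.1.1: XVIII.3.3.2 not covered. → 16%.
Line B: leather-upper → XVIII.1; rubber-soled → XVIII.1.1; ordinary → XVIII.1.1.2. Scheduled 8%. quota on XVIII.1.1.2 exhausted → over-quota 18%; Arlenia agreement on XVIII.1.1: RVC ≥ 60% → 16% available; preferential 16%. → 16%.
Line C: textile-upper → XVIII.3; rubber-soled → XVIII.3.3; ordinary → XVIII.3.3.3. Scheduled 30%. No special measure applies. → 30%.
Line D: leather-upper → XVIII.1; leather-soled → XVIII.1.2; ordinary → XVIII.1.2.1. Scheduled 38%. No special measure applies. → 38%.
Sum: 16% + 16% + 30% + 38% = 100%.

100%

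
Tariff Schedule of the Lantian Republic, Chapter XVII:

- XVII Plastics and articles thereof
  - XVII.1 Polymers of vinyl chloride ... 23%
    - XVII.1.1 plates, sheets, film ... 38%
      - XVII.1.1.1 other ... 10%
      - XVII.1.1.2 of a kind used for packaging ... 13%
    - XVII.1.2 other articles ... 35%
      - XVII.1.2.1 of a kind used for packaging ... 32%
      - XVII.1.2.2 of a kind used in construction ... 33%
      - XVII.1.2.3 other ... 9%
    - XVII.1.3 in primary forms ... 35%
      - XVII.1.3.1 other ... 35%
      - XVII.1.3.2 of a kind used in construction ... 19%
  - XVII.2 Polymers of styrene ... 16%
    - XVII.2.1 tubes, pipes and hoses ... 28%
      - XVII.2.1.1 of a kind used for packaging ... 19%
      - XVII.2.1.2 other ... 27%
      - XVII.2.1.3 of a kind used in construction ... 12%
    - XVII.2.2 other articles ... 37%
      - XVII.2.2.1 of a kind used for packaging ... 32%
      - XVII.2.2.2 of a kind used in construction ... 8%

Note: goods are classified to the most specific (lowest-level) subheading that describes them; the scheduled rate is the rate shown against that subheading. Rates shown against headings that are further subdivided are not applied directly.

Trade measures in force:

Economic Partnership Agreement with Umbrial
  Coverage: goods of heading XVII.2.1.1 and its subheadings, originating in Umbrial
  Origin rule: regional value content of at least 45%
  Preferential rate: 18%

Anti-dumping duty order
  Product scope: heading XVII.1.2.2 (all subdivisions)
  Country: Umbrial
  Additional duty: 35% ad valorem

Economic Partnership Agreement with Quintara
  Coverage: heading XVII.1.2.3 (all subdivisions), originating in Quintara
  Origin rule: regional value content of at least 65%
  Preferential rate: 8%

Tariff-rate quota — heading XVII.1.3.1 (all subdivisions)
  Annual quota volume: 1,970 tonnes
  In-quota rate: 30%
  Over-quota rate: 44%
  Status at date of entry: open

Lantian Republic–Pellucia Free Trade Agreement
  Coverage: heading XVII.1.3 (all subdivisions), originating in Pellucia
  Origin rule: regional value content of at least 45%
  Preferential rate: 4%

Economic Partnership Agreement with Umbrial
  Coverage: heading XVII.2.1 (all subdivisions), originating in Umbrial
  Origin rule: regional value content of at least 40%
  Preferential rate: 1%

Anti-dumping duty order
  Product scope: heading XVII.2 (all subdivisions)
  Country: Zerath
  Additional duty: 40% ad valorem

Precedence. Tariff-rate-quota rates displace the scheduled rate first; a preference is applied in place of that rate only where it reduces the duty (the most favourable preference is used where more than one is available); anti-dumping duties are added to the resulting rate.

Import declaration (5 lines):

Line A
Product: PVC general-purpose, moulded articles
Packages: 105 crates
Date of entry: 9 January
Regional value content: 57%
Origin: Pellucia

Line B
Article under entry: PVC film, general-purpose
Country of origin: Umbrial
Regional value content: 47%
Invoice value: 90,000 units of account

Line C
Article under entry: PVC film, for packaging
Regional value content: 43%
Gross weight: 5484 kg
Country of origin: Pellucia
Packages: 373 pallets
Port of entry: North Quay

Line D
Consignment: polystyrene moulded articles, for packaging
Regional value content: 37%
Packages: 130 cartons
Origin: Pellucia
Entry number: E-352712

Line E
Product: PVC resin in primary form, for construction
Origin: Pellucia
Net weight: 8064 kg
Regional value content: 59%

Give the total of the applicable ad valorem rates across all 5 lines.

68%

Line A: PVC → XVII.1; moulded articles → XVII.1.2; general-purpose → XVII.1.2.3. Scheduled 9%. Pellucia agreement on XVII.1.3: XVII.1.2.3 not covered. → 9%.
Line B: PVC → XVII.1; film → XVII.1.1; general-purpose → XVII.1.1.1. Scheduled 10%. Umbrial agreement on XVII.2.1.1: XVII.1.1.1 not covered; Umbrial agreement on XVII.2.1: XVII.1.1.1 not covered. → 10%.
Line C: PVC → XVII.1; film → XVII.1.1; for packaging → XVII.1.1.2. Scheduled 13%. Pellucia agreement on XVII.1.3: XVII.1.1.2 not covered. → 13%.
Line D: polystyrene → XVII.2; moulded articles → XVII.2.2; for packaging → XVII.2.2.1. Scheduled 32%. Pellucia agreement on XVII.1.3: XVII.2.2.1 not covered. → 32%.
Line E: PVC → XVII.1; resin in primary form → XVII.1.3; for construction → XVII.1.3.2. Scheduled 19%. Pellucia agreement on XVII.1.3: RVC ≥ 45% → 4% available; preferential 4%. → 4%.
Sum: 9% + 10% + 13% + 32% + 4% = 68%.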